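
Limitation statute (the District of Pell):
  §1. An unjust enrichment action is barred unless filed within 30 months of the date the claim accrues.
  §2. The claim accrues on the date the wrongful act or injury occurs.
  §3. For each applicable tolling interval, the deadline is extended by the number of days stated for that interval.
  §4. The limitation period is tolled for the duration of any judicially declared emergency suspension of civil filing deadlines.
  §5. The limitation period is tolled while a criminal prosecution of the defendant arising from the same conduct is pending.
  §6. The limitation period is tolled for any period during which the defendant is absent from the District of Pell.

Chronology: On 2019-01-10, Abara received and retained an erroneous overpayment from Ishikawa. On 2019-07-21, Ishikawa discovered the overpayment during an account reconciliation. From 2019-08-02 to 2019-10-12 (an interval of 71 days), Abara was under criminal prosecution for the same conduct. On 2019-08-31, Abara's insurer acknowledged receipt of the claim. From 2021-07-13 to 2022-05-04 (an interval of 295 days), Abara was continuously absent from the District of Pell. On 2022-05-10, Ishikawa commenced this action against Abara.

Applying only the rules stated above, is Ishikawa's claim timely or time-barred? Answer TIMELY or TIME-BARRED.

TIMELY

Accrual is governed by the date of the act, so the period began to run on 2019-01-10; the later discovery on 2019-07-21 is irrelevant under the stated rule.
Adding the 30 months base period to 2019-01-10 gives a deadline of 2021-07-10, before any tolling.
The pending criminal prosecution from 2019-08-02 to 2019-10-12 tolled the period for 71 days, extending the deadline to 2021-09-19.
The defendant's absence from the jurisdiction from 2021-07-13 to 2022-05-04 tolled the period for 295 days, extending the deadline to 2022-07-11.
None of the other events listed affects the running of the period under the stated rules.
The 2022-05-10 filing precedes the 2022-07-11 deadline; the claim is timely.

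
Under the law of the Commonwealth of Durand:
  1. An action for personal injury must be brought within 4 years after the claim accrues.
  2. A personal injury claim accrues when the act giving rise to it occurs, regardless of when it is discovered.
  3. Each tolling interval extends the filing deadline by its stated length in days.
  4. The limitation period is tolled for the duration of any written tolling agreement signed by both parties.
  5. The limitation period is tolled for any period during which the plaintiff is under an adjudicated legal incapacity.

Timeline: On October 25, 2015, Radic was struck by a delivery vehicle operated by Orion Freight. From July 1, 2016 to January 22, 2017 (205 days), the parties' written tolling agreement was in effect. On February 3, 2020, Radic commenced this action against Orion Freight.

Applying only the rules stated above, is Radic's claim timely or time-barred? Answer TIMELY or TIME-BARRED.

TIMELY

The claim accrued on October 25, 2015, the date of the act.
The untolled deadline — 4 years after October 25, 2015 — is October 25, 2019.
The period was tolled for 205 days by the written tolling agreement (July 1, 2016 to January 22, 2017), pushing the deadline to May 17, 2020.
The February 3, 2020 filing precedes the May 17, 2020 deadline; the claim is timely.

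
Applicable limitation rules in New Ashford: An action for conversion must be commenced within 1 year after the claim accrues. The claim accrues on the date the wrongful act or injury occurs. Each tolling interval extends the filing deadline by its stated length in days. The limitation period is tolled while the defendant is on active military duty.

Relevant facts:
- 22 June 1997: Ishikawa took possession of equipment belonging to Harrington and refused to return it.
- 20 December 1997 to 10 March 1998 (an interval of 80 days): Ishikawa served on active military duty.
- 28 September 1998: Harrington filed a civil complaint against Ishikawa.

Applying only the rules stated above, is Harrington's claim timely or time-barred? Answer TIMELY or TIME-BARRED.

TIME-BARRED

The claim accrued on 22 June 1997, the date of the act.
Adding the 1 year base period to 22 June 1997 gives a deadline of 22 June 1998, before any tolling.
Because the defendant's active military service ran from 20 December 1997 to 10 March 1998, the deadline is extended by 80 days to 10 September 1998.
Filing on 28 September 1998 missed the 10 September 1998 deadline — the action is time-barred.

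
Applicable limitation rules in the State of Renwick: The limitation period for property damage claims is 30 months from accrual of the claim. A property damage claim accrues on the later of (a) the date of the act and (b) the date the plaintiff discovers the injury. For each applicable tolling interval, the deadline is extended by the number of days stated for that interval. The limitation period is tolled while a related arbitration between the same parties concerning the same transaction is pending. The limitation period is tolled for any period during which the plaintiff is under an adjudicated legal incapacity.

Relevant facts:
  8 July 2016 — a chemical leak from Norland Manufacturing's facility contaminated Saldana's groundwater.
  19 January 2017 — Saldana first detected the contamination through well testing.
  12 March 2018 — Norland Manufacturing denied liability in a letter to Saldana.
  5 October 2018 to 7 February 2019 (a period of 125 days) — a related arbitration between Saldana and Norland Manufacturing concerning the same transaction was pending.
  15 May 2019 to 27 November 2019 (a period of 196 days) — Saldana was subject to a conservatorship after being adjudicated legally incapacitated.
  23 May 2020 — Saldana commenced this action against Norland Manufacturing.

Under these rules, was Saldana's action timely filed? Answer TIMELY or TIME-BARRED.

TIMELY

Taking the later of the act (8 July 2016) and discovery (19 January 2017), the claim accrued on 19 January 2017.
30 months from 19 January 2017 is 19 July 2019.
Because the pending related arbitration ran from 5 October 2018 to 7 February 2019, the deadline is extended by 125 days to 21 November 2019.
Because the plaintiff's legal incapacity ran from 15 May 2019 to 27 November 2019, the deadline is extended by 196 days to 4 June 2020.
Nothing else in the chronology tolls or restarts the period.
Saldana filed on 23 May 2020, before the 4 June 2020 deadline, so the action is timely.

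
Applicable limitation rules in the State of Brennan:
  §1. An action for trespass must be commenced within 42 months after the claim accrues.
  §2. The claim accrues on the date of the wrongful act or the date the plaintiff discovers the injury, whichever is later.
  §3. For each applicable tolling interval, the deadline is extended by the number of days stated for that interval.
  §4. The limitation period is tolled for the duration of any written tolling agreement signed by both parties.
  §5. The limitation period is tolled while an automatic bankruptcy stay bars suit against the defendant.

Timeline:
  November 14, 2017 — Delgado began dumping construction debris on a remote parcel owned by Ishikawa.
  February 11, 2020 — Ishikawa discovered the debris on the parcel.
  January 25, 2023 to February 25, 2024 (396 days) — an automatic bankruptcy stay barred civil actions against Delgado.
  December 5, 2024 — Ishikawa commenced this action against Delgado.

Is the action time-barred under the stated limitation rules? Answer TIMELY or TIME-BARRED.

TIME-BARRED

Taking the later of the act (November 14, 2017) and discovery (February 11, 2020), the claim accrued on February 11, 2020.
The untolled deadline — 42 months after February 11, 2020 — is August 11, 2023.
The period was tolled for 396 days by the automatic bankruptcy stay (January 25, 2023 to February 25, 2024), pushing the deadline to September 10, 2024.
The December 5, 2024 filing falls after the September 10, 2024 deadline; the claim is time-barred.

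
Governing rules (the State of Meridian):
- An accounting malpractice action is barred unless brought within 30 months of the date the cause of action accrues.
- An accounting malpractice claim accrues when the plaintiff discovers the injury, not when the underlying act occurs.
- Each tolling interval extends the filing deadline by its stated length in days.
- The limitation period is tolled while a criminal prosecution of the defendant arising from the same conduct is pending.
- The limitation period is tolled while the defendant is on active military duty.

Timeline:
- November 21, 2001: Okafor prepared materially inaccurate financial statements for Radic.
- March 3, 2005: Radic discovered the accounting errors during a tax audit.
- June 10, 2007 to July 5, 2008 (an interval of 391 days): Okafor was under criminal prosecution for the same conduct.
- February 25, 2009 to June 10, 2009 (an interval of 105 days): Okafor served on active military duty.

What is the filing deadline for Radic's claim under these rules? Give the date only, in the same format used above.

Under the discovery rule, the claim accrued on March 3, 2005, when Radic discovered the injury — not on the November 21, 2001 date of the underlying act.
30 months from March 3, 2005 is September 3, 2007.
The period was tolled for 391 days by the pending criminal prosecution (June 10, 2007 to July 5, 2008), pushing the deadline to September 28, 2008.
The defendant's active military service starting February 25, 2009 came too late — the period had run on September 28, 2008 — and so does not extend the deadline.

September 28, 2008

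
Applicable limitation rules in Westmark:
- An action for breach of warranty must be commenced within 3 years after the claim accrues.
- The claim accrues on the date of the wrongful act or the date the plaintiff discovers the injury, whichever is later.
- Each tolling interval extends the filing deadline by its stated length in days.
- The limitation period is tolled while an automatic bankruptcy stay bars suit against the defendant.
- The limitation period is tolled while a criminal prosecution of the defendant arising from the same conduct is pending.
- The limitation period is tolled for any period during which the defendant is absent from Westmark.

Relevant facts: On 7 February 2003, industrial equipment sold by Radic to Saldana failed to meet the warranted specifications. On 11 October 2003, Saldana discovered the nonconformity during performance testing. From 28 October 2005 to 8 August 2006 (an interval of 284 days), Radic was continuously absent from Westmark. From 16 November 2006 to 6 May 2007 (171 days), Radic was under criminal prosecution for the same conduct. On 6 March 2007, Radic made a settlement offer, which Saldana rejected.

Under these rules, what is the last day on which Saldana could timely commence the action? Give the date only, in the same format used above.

9 January 2008

Because discovery on 11 October 2003 post-dates the 7 February 2003 act, accrual under the later-of rule falls on 11 October 2003.
3 years from 11 October 2003 is 11 October 2006.
Because the defendant's absence from the jurisdiction ran from 28 October 2005 to 8 August 2006, the deadline is extended by 284 days to 22 July 2007.
Because the pending criminal prosecution ran from 16 November 2006 to 6 May 2007, the deadline is extended by 171 days to 9 January 2008.
Nothing else in the chronology tolls or restarts the period.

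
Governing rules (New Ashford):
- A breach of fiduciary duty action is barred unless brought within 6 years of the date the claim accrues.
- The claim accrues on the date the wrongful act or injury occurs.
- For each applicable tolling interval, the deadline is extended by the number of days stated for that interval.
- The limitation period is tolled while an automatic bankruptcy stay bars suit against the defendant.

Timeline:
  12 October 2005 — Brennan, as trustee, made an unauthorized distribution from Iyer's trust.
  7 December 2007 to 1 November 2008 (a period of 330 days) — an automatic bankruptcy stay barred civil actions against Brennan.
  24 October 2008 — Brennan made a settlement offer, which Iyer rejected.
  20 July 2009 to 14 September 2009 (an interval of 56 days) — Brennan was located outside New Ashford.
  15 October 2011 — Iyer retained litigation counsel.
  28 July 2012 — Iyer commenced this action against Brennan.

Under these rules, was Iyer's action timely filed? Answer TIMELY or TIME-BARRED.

TIMELY

The limitation period began to run on 12 October 2005.
6 years from 12 October 2005 is 12 October 2011.
Because the automatic bankruptcy stay ran from 7 December 2007 to 1 November 2008, the deadline is extended by 330 days to 6 September 2012.
Although the defendant's absence ran from 20 July 2009 to 14 September 2009, the stated rules do not make that a tolling event, so it is disregarded.
Nothing else in the chronology tolls or restarts the period.
Filing on 28 July 2012 beat the 6 September 2012 deadline — the action is timely.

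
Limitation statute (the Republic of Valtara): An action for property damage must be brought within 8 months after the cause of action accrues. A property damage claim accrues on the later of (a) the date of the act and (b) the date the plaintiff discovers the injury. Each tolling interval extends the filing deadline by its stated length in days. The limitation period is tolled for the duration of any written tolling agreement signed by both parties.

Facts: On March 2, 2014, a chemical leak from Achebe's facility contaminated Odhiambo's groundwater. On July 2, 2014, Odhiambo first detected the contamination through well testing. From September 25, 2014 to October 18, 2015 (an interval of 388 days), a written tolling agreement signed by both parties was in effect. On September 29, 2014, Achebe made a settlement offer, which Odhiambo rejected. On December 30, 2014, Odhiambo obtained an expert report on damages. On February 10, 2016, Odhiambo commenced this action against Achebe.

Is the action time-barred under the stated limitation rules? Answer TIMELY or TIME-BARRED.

TIMELY

Because discovery on July 2, 2014 post-dates the March 2, 2014 act, accrual under the later-of rule falls on July 2, 2014.
Adding the 8 months base period to July 2, 2014 gives a deadline of March 2, 2015, before any tolling.
The period was tolled for 388 days by the written tolling agreement (September 25, 2014 to October 18, 2015), pushing the deadline to March 24, 2016.
None of the other events listed affects the running of the period under the stated rules.
Odhiambo filed on February 10, 2016, before the March 24, 2016 deadline, so the action is timely.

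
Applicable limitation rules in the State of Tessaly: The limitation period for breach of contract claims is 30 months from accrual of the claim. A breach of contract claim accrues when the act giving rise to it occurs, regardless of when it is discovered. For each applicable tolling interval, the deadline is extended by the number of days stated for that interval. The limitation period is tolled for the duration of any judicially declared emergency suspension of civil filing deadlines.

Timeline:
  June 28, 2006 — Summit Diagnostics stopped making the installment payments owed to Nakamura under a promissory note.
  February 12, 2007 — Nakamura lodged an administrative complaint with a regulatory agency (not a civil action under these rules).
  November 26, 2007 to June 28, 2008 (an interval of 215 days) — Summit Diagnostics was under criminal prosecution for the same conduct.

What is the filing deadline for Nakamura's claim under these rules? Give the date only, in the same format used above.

The claim accrued on June 28, 2006, the date of the act.
30 months from June 28, 2006 is December 28, 2008.
No stated provision tolls the period for a criminal prosecution, so the interval from November 26, 2007 to June 28, 2008 has no effect on the deadline.
Nothing else in the chronology tolls or restarts the period.

December 28, 2008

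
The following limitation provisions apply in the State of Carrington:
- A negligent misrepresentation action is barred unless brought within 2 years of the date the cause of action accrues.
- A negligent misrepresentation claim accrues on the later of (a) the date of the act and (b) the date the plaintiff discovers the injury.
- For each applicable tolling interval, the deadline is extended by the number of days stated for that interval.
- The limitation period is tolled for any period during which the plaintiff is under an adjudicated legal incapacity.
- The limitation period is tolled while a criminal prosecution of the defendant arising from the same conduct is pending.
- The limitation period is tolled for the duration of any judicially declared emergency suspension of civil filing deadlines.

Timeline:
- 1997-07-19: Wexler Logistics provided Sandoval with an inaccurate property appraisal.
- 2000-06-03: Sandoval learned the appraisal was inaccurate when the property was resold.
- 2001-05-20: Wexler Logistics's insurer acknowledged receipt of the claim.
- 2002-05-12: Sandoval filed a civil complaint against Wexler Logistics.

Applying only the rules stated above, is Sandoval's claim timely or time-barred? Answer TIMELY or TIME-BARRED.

The claim accrued on 2000-06-03 — the later of the 1997-07-19 act and the 2000-06-03 discovery.
Adding the 2 years base period to 2000-06-03 gives a deadline of 2002-06-03, before any tolling.
Nothing else in the chronology tolls or restarts the period.
Filing on 2002-05-12 beat the 2002-06-03 deadline — the action is timely.

TIMELY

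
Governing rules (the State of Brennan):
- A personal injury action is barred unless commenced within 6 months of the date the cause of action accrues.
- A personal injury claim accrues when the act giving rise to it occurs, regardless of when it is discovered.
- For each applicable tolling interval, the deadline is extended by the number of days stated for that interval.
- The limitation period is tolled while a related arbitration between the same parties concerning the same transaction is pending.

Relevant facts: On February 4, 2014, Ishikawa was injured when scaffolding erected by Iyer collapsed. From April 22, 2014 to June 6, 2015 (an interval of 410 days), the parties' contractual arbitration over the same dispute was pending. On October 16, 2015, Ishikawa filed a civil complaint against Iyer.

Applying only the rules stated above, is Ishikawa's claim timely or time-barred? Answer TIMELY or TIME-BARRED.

TIME-BARRED

The limitation period began to run on February 4, 2014.
6 months from February 4, 2014 is August 4, 2014.
Because the pending related arbitration ran from April 22, 2014 to June 6, 2015, the deadline is extended by 410 days to September 18, 2015.
Filing on October 16, 2015 missed the September 18, 2015 deadline — the action is time-barred.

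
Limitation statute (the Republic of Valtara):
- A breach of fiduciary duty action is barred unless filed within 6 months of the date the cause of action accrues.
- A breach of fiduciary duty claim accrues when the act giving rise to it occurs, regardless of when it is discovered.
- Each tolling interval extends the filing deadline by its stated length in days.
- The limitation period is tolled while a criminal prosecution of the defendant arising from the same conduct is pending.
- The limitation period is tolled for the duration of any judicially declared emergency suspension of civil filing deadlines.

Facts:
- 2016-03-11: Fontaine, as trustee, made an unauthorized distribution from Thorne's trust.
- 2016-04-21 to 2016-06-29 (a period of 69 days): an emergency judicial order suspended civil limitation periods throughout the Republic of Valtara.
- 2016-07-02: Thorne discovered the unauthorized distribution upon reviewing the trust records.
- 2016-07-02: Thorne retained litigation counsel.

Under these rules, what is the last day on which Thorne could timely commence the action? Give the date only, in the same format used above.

The claim accrued on 2016-03-11, when the wrongful act occurred; under the stated occurrence rule the 2016-07-02 discovery does not delay accrual.
Adding the 6 months base period to 2016-03-11 gives a deadline of 2016-09-11, before any tolling.
The period was tolled for 69 days by the emergency suspension of filing deadlines (2016-04-21 to 2016-06-29), pushing the deadline to 2016-11-19.
None of the other events listed affects the running of the period under the stated rules.

2016-11-19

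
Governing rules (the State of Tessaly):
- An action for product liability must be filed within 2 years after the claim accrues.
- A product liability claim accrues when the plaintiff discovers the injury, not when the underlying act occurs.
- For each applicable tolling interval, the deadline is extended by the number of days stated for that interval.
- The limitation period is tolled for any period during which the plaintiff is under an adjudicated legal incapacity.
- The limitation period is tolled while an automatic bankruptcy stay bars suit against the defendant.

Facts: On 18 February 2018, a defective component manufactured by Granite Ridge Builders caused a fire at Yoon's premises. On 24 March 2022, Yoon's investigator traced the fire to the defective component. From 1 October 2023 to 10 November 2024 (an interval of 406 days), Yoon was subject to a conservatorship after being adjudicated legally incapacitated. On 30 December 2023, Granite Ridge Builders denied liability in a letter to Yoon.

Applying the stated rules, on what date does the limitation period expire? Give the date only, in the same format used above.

4 May 2025

Under the discovery rule, the claim accrued on 24 March 2022, when Yoon discovered the injury — not on the 18 February 2018 date of the underlying act.
2 years from 24 March 2022 is 24 March 2024.
Because the plaintiff's legal incapacity ran from 1 October 2023 to 10 November 2024, the deadline is extended by 406 days to 4 May 2025.
None of the other events listed affects the running of the period under the stated rules.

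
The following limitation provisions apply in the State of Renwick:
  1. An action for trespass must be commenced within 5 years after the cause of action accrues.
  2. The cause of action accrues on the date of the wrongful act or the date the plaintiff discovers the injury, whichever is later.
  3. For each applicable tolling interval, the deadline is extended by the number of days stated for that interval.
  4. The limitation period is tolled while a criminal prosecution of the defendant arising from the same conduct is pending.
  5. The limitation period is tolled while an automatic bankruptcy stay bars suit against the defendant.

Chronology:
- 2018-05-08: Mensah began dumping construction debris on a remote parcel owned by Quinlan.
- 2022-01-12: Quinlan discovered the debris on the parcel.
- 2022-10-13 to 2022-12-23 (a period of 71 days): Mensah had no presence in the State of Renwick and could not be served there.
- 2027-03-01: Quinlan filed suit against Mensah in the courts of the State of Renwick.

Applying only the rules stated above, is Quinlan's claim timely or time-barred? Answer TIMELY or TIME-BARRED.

Because discovery on 2022-01-12 post-dates the 2018-05-08 act, accrual under the later-of rule falls on 2022-01-12.
5 years from 2022-01-12 is 2027-01-12.
No stated provision tolls the period for the defendant's absence, so the interval from 2022-10-13 to 2022-12-23 has no effect on the deadline.
The 2027-03-01 filing falls after the 2027-01-12 deadline; the claim is time-barred.

TIME-BARRED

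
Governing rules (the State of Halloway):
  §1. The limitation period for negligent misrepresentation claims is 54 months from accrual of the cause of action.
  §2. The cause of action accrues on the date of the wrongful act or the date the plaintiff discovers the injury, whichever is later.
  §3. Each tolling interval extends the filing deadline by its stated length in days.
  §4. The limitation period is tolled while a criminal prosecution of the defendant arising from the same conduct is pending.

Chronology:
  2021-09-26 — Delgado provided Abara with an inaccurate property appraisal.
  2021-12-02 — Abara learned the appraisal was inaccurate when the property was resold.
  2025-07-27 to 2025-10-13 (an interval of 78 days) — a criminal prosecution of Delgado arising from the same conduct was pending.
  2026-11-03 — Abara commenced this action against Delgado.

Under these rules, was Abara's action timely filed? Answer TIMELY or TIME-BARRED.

TIME-BARRED

The claim accrued on 2021-12-02 — the later of the 2021-09-26 act and the 2021-12-02 discovery.
54 months from 2021-12-02 is 2026-06-02.
The period was tolled for 78 days by the pending criminal prosecution (2025-07-27 to 2025-10-13), pushing the deadline to 2026-08-19.
The 2026-11-03 filing falls after the 2026-08-19 deadline; the claim is time-barred.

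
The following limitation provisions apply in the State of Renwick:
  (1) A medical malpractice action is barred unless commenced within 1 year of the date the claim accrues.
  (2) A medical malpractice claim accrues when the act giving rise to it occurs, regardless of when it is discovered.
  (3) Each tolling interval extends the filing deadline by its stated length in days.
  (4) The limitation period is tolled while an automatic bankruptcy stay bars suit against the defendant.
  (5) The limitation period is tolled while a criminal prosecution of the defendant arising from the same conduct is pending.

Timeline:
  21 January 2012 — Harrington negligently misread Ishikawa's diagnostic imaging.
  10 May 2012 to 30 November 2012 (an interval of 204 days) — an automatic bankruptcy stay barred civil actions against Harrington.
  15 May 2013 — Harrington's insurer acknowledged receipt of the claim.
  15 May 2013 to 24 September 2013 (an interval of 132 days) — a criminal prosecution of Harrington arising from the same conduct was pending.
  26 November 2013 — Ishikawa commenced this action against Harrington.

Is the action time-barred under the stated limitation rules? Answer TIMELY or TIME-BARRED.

TIMELY

The claim accrued on 21 January 2012, when the wrongful act occurred.
1 year from 21 January 2012 is 21 January 2013.
Because the automatic bankruptcy stay ran from 10 May 2012 to 30 November 2012, the deadline is extended by 204 days to 13 August 2013.
The period was tolled for 132 days by the pending criminal prosecution (15 May 2013 to 24 September 2013), pushing the deadline to 23 December 2013.
Nothing else in the chronology tolls or restarts the period.
The 26 November 2013 filing precedes the 23 December 2013 deadline; the claim is timely.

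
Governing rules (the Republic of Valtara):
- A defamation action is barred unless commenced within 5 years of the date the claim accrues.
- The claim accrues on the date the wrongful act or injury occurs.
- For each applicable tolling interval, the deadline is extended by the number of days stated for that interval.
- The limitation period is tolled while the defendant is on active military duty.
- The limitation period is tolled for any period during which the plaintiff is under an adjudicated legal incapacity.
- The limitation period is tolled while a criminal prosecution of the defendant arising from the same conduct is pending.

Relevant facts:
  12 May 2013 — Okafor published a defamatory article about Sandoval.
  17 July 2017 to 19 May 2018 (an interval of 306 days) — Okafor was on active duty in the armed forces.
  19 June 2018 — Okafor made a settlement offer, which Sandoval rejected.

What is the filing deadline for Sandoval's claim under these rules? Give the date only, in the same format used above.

14 March 2019

The claim accrued on 12 May 2013, when the wrongful act occurred.
5 years from 12 May 2013 is 12 May 2018.
The defendant's active military service from 17 July 2017 to 19 May 2018 tolled the period for 306 days, extending the deadline to 14 March 2019.
None of the other events listed affects the running of the period under the stated rules.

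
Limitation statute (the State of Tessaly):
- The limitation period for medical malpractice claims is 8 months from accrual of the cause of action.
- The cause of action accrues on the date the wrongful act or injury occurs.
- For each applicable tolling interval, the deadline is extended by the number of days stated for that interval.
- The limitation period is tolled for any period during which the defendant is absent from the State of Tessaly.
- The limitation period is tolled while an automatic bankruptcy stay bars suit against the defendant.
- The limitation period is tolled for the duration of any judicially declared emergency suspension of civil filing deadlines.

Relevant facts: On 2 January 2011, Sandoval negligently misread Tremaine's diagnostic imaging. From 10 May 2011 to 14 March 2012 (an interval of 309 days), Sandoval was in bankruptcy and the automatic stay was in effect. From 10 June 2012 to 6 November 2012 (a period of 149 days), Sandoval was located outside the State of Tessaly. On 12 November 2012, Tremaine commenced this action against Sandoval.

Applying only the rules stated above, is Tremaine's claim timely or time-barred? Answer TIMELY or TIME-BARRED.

TIMELY

The cause of action accrued on 2 January 2011, the date of the act.
The untolled deadline — 8 months after 2 January 2011 — is 2 September 2011.
The automatic bankruptcy stay from 10 May 2011 to 14 March 2012 tolled the period for 309 days, extending the deadline to 7 July 2012.
The period was tolled for 149 days by the defendant's absence from the jurisdiction (10 June 2012 to 6 November 2012), pushing the deadline to 3 December 2012.
Filing on 12 November 2012 beat the 3 December 2012 deadline — the action is timely.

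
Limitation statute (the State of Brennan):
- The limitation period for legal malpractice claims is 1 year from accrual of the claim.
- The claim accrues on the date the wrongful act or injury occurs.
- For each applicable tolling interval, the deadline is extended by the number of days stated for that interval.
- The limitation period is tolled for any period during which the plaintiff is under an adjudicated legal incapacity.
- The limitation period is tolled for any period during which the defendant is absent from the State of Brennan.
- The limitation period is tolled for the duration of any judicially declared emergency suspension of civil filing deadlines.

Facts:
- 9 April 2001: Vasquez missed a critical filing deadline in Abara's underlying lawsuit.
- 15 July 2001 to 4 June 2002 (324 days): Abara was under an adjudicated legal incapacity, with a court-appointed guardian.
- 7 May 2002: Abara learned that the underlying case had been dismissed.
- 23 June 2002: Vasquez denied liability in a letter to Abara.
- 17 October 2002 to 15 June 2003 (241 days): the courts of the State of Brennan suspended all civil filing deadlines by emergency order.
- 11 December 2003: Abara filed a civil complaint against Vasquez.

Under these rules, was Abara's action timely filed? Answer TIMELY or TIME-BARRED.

TIME-BARRED

The claim accrued on 9 April 2001, when the wrongful act occurred; under the stated occurrence rule the 7 May 2002 discovery does not delay accrual.
The untolled deadline — 1 year after 9 April 2001 — is 9 April 2002.
Because the plaintiff's legal incapacity ran from 15 July 2001 to 4 June 2002, the deadline is extended by 324 days to 27 February 2003.
The period was tolled for 241 days by the emergency suspension of filing deadlines (17 October 2002 to 15 June 2003), pushing the deadline to 26 October 2003.
The other events in the timeline have no effect on the limitation period under the stated rules.
The 11 December 2003 filing falls after the 26 October 2003 deadline; the claim is time-barred.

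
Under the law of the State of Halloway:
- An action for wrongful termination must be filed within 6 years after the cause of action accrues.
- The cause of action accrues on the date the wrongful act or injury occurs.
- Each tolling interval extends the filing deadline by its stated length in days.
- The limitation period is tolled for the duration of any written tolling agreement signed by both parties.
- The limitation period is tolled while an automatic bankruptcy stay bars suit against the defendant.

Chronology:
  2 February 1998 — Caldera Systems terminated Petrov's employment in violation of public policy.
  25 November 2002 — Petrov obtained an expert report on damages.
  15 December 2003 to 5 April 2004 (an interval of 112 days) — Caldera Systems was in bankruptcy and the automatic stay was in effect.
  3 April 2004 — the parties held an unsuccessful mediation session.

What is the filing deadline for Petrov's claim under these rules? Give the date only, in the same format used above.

24 May 2004

The cause of action accrued on 2 February 1998, the date of the act.
6 years from 2 February 1998 is 2 February 2004.
The automatic bankruptcy stay from 15 December 2003 to 5 April 2004 tolled the period for 112 days, extending the deadline to 24 May 2004.
The other events in the timeline have no effect on the limitation period under the stated rules.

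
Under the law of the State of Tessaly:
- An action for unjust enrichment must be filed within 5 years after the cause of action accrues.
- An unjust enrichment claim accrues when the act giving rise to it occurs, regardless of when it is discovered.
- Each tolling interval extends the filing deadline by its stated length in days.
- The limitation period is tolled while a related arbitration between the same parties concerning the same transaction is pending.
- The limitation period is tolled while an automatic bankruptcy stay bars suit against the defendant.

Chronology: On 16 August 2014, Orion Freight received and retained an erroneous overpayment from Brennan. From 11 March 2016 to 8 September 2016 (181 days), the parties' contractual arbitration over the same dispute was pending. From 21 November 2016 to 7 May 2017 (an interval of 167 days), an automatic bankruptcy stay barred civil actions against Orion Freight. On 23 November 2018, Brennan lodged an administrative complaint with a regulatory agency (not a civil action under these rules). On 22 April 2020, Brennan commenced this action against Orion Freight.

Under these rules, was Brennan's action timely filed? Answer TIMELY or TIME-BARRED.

The limitation period began to run on 16 August 2014.
Adding the 5 years base period to 16 August 2014 gives a deadline of 16 August 2019, before any tolling.
The period was tolled for 181 days by the pending related arbitration (11 March 2016 to 8 September 2016), pushing the deadline to 13 February 2020.
The period was tolled for 167 days by the automatic bankruptcy stay (21 November 2016 to 7 May 2017), pushing the deadline to 29 July 2020.
The other events in the timeline have no effect on the limitation period under the stated rules.
Brennan filed on 22 April 2020, before the 29 July 2020 deadline, so the action is timely.

TIMELY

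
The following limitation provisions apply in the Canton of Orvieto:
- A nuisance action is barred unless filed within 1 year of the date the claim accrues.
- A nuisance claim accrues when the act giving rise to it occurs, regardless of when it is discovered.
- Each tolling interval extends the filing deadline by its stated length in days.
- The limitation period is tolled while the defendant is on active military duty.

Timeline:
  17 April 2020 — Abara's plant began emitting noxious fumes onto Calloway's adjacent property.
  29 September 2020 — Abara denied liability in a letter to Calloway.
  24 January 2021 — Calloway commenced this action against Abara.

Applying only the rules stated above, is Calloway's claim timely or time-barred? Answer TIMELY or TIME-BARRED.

TIMELY

The claim accrued on 17 April 2020, the date of the act.
Adding the 1 year base period to 17 April 2020 gives a deadline of 17 April 2021, before any tolling.
Nothing else in the chronology tolls or restarts the period.
The 24 January 2021 filing precedes the 17 April 2021 deadline; the claim is timely.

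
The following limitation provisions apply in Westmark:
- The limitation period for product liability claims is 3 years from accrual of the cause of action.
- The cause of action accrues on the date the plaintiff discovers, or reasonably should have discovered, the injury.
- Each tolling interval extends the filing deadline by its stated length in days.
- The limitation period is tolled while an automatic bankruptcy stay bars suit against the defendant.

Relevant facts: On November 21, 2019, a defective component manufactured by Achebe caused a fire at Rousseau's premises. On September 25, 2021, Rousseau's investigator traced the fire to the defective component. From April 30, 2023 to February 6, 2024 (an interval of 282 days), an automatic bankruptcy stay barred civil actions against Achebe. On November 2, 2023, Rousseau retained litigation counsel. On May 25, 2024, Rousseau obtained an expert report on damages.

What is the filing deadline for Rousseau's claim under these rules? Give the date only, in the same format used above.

The claim did not accrue until Rousseau discovered the injury on September 25, 2021; the November 21, 2019 act date does not start the clock under the stated rule.
Adding the 3 years base period to September 25, 2021 gives a deadline of September 25, 2024, before any tolling.
Because the automatic bankruptcy stay ran from April 30, 2023 to February 6, 2024, the deadline is extended by 282 days to July 4, 2025.
Nothing else in the chronology tolls or restarts the period.

July 4, 2025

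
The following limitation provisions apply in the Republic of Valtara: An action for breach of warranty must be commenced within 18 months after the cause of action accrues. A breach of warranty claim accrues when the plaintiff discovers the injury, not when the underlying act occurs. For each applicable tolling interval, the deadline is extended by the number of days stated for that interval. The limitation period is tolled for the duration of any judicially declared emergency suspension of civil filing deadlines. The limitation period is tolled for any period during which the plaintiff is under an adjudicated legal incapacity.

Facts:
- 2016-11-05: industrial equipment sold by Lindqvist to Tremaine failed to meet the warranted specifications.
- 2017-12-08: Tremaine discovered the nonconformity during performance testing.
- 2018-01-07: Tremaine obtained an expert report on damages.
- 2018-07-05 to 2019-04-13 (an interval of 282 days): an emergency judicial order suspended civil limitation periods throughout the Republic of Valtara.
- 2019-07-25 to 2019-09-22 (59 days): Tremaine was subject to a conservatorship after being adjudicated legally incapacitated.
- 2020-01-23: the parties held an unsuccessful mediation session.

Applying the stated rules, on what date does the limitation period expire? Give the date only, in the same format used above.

2020-05-14

The claim did not accrue until Tremaine discovered the injury on 2017-12-08; the 2016-11-05 act date does not start the clock under the stated rule.
Adding the 18 months base period to 2017-12-08 gives a deadline of 2019-06-08, before any tolling.
The emergency suspension of filing deadlines from 2018-07-05 to 2019-04-13 tolled the period for 282 days, extending the deadline to 2020-03-16.
Because the plaintiff's legal incapacity ran from 2019-07-25 to 2019-09-22, the deadline is extended by 59 days to 2020-05-14.
Nothing else in the chronology tolls or restarts the period.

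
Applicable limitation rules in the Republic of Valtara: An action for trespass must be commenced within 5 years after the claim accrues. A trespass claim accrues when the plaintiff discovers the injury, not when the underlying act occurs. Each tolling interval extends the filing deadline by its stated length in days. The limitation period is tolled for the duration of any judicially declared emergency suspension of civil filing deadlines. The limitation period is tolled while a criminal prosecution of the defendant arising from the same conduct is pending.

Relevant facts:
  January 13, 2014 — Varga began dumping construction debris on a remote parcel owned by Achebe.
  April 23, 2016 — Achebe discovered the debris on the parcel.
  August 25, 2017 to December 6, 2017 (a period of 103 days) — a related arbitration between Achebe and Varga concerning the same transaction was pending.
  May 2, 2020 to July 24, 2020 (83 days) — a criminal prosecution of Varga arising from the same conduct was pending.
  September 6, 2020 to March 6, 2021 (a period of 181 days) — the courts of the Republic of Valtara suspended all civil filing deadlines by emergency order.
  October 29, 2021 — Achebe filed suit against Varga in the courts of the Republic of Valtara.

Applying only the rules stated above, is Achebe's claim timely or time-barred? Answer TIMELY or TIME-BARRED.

Accrual is tied to discovery, so the period began on April 23, 2016 rather than on January 13, 2014 when the act occurred.
The untolled deadline — 5 years after April 23, 2016 — is April 23, 2021.
The period was tolled for 83 days by the pending criminal prosecution (May 2, 2020 to July 24, 2020), pushing the deadline to July 15, 2021.
Because the emergency suspension of filing deadlines ran from September 6, 2020 to March 6, 2021, the deadline is extended by 181 days to January 12, 2022.
The pending related arbitration from August 25, 2017 to December 6, 2017 does not toll the period, because no stated rule makes a pending arbitration a tolling event.
Achebe filed on October 29, 2021, before the January 12, 2022 deadline, so the action is timely.

TIMELY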